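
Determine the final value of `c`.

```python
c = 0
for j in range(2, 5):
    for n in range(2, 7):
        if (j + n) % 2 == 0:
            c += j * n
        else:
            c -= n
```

j=2,n=2: even sum, c = 0+4 = 4
j=2,n=3: odd sum, c = 4-3 = 1
j=2,n=4: even sum, c = 1+8 = 9
j=2,n=5: odd sum, c = 9-5 = 4
j=2,n=6: even sum, c = 4+12 = 16
j=3,n=2: odd sum, c = 16-2 = 14
j=3,n=3: even sum, c = 14+9 = 23
j=3,n=4: odd sum, c = 23-4 = 19
j=3,n=5: even sum, c = 19+15 = 34
j=3,n=6: odd sum, c = 34-6 = 28
j=4,n=2: even sum, c = 28+8 = 36
j=4,n=3: odd sum, c = 36-3 = 33
j=4,n=4: even sum, c = 33+16 = 49
j=4,n=5: odd sum, c = 49-5 = 44
j=4,n=6: even sum, c = 44+24 = 68

68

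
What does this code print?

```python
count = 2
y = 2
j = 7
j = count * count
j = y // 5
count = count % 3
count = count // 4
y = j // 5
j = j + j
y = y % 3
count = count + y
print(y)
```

0

j = 2*2 = 4
j = 2//5 = 0
count = 2%3 = 2
count = 2//4 = 0
y = 0//5 = 0
j = 0+0 = 0
y = 0%3 = 0
count = 0+0 = 0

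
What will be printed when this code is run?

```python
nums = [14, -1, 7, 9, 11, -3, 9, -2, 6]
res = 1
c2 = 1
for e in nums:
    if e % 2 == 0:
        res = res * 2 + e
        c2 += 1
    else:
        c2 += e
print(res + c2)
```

102

e=14: even, res = 1*2+14 = 16; c2=2
e=-1: not even; c2=1
e=7: not even; c2=8
e=9: not even; c2=17
e=11: not even; c2=28
e=-3: not even; c2=25
e=9: not even; c2=34
e=-2: even, res = 16*2+(-2) = 30; c2=35
e=6: even, res = 30*2+6 = 66; c2=36
res+c2 = 66+36 = 102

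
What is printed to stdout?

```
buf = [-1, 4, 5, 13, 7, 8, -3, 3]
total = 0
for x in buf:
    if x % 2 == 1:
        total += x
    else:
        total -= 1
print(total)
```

22

x=-1: odd, total = 0+(-1) = -1
x=4: not odd, total = (-1)-1 = -2
x=5: odd, total = (-2)+5 = 3
x=13: odd, total = 3+13 = 16
x=7: odd, total = 16+7 = 23
x=8: not odd, total = 23-1 = 22
x=-3: odd, total = 22+(-3) = 19
x=3: odd, total = 19+3 = 22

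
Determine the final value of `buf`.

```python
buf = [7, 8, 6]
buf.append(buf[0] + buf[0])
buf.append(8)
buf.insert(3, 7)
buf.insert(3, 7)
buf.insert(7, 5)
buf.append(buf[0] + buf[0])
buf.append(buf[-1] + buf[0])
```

append buf[0]+buf[0] = 7+7 = 14 → [7, 8, 6, 14]
append 8 → [7, 8, 6, 14, 8]
insert 7 at 3 → [7, 8, 6, 7, 14, 8]
insert 7 at 3 → [7, 8, 6, 7, 7, 14, 8]
insert 5 at 7 → [7, 8, 6, 7, 7, 14, 8, 5]
append buf[0]+buf[0] = 7+7 = 14 → [7, 8, 6, 7, 7, 14, 8, 5, 14]
append buf[-1]+buf[0] = 14+7 = 21 → [7, 8, 6, 7, 7, 14, 8, 5, 14, 21]

[7, 8, 6, 7, 7, 14, 8, 5, 14, 21]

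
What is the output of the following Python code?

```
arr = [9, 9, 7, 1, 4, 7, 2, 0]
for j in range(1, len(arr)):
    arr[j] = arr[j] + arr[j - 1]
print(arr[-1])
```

j=1: arr[1] = 9+9 = 18 → [9, 18, 7, 1, 4, 7, 2, 0]
j=2: arr[2] = 7+18 = 25 → [9, 18, 25, 1, 4, 7, 2, 0]
j=3: arr[3] = 1+25 = 26 → [9, 18, 25, 26, 4, 7, 2, 0]
j=4: arr[4] = 4+26 = 30 → [9, 18, 25, 26, 30, 7, 2, 0]
j=5: arr[5] = 7+30 = 37 → [9, 18, 25, 26, 30, 37, 2, 0]
j=6: arr[6] = 2+37 = 39 → [9, 18, 25, 26, 30, 37, 39, 0]
j=7: arr[7] = 0+39 = 39 → [9, 18, 25, 26, 30, 37, 39, 39]

39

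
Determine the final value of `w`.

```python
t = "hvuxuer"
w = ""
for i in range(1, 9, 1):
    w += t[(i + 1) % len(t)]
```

'uxuerhvu'

i=1: add t[2]='u' → 'u'
i=2: add t[3]='x' → 'ux'
i=3: add t[4]='u' → 'uxu'
i=4: add t[5]='e' → 'uxue'
i=5: add t[6]='r' → 'uxuer'
i=6: add t[0]='h' → 'uxuerh'
i=7: add t[1]='v' → 'uxuerhv'
i=8: add t[2]='u' → 'uxuerhvu'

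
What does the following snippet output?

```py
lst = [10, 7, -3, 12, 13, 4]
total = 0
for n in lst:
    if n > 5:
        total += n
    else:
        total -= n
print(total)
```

n=10: >5, total = 0+10 = 10
n=7: >5, total = 10+7 = 17
n=-3: not >5, total = 17-(-3) = 20
n=12: >5, total = 20+12 = 32
n=13: >5, total = 32+13 = 45
n=4: not >5, total = 45-4 = 41

41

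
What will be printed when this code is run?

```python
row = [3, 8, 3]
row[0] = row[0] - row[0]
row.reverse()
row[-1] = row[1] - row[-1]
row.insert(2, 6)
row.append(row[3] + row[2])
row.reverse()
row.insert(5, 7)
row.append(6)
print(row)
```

row[0] = row[0]-row[0] = 3-3 = 0 → [0, 8, 3]
reverse → [3, 8, 0]
row[-1] = row[1]-row[-1] = 8-0 = 8 → [3, 8, 8]
insert 6 at 2 → [3, 8, 6, 8]
append row[3]+row[2] = 8+6 = 14 → [3, 8, 6, 8, 14]
reverse → [14, 8, 6, 8, 3]
insert 7 at 5 → [14, 8, 6, 8, 3, 7]
append 6 → [14, 8, 6, 8, 3, 7, 6]

[14, 8, 6, 8, 3, 7, 6]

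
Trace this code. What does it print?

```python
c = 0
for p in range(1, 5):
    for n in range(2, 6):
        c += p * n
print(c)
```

140

p=1,n=2: c = 0+2 = 2
p=1,n=3: c = 2+3 = 5
p=1,n=4: c = 5+4 = 9
p=1,n=5: c = 9+5 = 14
p=2,n=2: c = 14+4 = 18
p=2,n=3: c = 18+6 = 24
p=2,n=4: c = 24+8 = 32
p=2,n=5: c = 32+10 = 42
p=3,n=2: c = 42+6 = 48
p=3,n=3: c = 48+9 = 57
p=3,n=4: c = 57+12 = 69
p=3,n=5: c = 69+15 = 84
p=4,n=2: c = 84+8 = 92
p=4,n=3: c = 92+12 = 104
p=4,n=4: c = 104+16 = 120
p=4,n=5: c = 120+20 = 140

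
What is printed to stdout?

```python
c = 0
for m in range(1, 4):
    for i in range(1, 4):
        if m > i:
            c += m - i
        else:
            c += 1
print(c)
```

10

m=1,i=1: not 1>1, c = 0+1 = 1
m=1,i=2: not 1>2, c = 1+1 = 2
m=1,i=3: not 1>3, c = 2+1 = 3
m=2,i=1: 2>1, c = 3+1 = 4
m=2,i=2: not 2>2, c = 4+1 = 5
m=2,i=3: not 2>3, c = 5+1 = 6
m=3,i=1: 3>1, c = 6+2 = 8
m=3,i=2: 3>2, c = 8+1 = 9
m=3,i=3: not 3>3, c = 9+1 = 10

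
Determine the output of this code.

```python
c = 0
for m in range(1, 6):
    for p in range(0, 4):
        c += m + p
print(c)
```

m=1,p=0: c = 0+1 = 1
m=1,p=1: c = 1+2 = 3
m=1,p=2: c = 3+3 = 6
m=1,p=3: c = 6+4 = 10
m=2,p=0: c = 10+2 = 12
m=2,p=1: c = 12+3 = 15
m=2,p=2: c = 15+4 = 19
m=2,p=3: c = 19+5 = 24
m=3,p=0: c = 24+3 = 27
m=3,p=1: c = 27+4 = 31
m=3,p=2: c = 31+5 = 36
m=3,p=3: c = 36+6 = 42
m=4,p=0: c = 42+4 = 46
m=4,p=1: c = 46+5 = 51
m=4,p=2: c = 51+6 = 57
m=4,p=3: c = 57+7 = 64
m=5,p=0: c = 64+5 = 69
m=5,p=1: c = 69+6 = 75
m=5,p=2: c = 75+7 = 82
m=5,p=3: c = 82+8 = 90

90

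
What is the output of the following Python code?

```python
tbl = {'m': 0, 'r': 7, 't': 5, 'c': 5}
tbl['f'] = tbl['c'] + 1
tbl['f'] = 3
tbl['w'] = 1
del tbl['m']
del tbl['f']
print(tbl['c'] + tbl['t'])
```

tbl['f'] = tbl['c']+1 = 6 → {'m': 0, 'r': 7, 't': 5, 'c': 5, 'f': 6}
tbl['f'] = 3 → {'m': 0, 'r': 7, 't': 5, 'c': 5, 'f': 3}
tbl['w'] = 1 → {'m': 0, 'r': 7, 't': 5, 'c': 5, 'f': 3, 'w': 1}
del 'm' → {'r': 7, 't': 5, 'c': 5, 'f': 3, 'w': 1}
del 'f' → {'r': 7, 't': 5, 'c': 5, 'w': 1}
tbl['c']+tbl['t'] = 5+5 = 10

10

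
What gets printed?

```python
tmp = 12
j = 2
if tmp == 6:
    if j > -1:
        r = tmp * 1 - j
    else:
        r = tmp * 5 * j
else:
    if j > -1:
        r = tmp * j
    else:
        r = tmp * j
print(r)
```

24

tmp=12, j=2
tmp == 6 is False; j > -1 is True
→ r = tmp * j = 24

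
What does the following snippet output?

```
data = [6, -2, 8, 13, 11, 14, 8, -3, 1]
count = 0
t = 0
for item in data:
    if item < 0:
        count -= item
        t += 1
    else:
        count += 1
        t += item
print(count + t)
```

item=6: not <0, count = 0+1 = 1; t=6
item=-2: <0, count = 1-(-2) = 3; t=7
item=8: not <0, count = 3+1 = 4; t=15
item=13: not <0, count = 4+1 = 5; t=28
item=11: not <0, count = 5+1 = 6; t=39
item=14: not <0, count = 6+1 = 7; t=53
item=8: not <0, count = 7+1 = 8; t=61
item=-3: <0, count = 8-(-3) = 11; t=62
item=1: not <0, count = 11+1 = 12; t=63
count+t = 12+63 = 75

75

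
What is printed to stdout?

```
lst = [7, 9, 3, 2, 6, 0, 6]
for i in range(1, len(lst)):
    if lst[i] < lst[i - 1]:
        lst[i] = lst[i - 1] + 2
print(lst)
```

[7, 9, 11, 13, 15, 17, 19]

i=1: 9>=7, unchanged → [7, 9, 3, 2, 6, 0, 6]
i=2: 3<9, lst[2] = 9+2 = 11 → [7, 9, 11, 2, 6, 0, 6]
i=3: 2<11, lst[3] = 11+2 = 13 → [7, 9, 11, 13, 6, 0, 6]
i=4: 6<13, lst[4] = 13+2 = 15 → [7, 9, 11, 13, 15, 0, 6]
i=5: 0<15, lst[5] = 15+2 = 17 → [7, 9, 11, 13, 15, 17, 6]
i=6: 6<17, lst[6] = 17+2 = 19 → [7, 9, 11, 13, 15, 17, 19]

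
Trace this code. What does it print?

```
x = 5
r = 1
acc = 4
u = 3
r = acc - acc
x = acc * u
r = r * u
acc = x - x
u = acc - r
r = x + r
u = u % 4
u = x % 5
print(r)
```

r = 4-4 = 0
x = 4*3 = 12
r = 0*3 = 0
acc = 12-12 = 0
u = 0-0 = 0
r = 12+0 = 12
u = 0%4 = 0
u = 12%5 = 2

12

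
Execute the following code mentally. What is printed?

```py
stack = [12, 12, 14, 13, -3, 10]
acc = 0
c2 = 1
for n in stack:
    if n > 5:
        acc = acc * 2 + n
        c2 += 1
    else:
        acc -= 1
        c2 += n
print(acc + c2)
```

381

n=12: >5, acc = 0*2+12 = 12; c2=2
n=12: >5, acc = 12*2+12 = 36; c2=3
n=14: >5, acc = 36*2+14 = 86; c2=4
n=13: >5, acc = 86*2+13 = 185; c2=5
n=-3: not >5, acc = 185-1 = 184; c2=2
n=10: >5, acc = 184*2+10 = 378; c2=3
acc+c2 = 378+3 = 381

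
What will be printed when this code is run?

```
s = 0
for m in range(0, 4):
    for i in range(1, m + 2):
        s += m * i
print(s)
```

45

m=0,i=1: s = 0+0 = 0
m=1,i=1: s = 0+1 = 1
m=1,i=2: s = 1+2 = 3
m=2,i=1: s = 3+2 = 5
m=2,i=2: s = 5+4 = 9
m=2,i=3: s = 9+6 = 15
m=3,i=1: s = 15+3 = 18
m=3,i=2: s = 18+6 = 24
m=3,i=3: s = 24+9 = 33
m=3,i=4: s = 33+12 = 45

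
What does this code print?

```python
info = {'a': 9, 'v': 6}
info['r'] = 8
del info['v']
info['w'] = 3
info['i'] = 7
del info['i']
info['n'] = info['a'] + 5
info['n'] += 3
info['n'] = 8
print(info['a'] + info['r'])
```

info['r'] = 8 → {'a': 9, 'v': 6, 'r': 8}
del 'v' → {'a': 9, 'r': 8}
info['w'] = 3 → {'a': 9, 'r': 8, 'w': 3}
info['i'] = 7 → {'a': 9, 'r': 8, 'w': 3, 'i': 7}
del 'i' → {'a': 9, 'r': 8, 'w': 3}
info['n'] = info['a']+5 = 14 → {'a': 9, 'r': 8, 'w': 3, 'n': 14}
info['n'] = 14+3 = 17 → {'a': 9, 'r': 8, 'w': 3, 'n': 17}
info['n'] = 8 → {'a': 9, 'r': 8, 'w': 3, 'n': 8}
info['a']+info['r'] = 9+8 = 17

17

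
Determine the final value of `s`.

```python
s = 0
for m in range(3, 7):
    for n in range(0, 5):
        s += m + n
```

130

m=3,n=0: s = 0+3 = 3
m=3,n=1: s = 3+4 = 7
m=3,n=2: s = 7+5 = 12
m=3,n=3: s = 12+6 = 18
m=3,n=4: s = 18+7 = 25
m=4,n=0: s = 25+4 = 29
m=4,n=1: s = 29+5 = 34
m=4,n=2: s = 34+6 = 40
m=4,n=3: s = 40+7 = 47
m=4,n=4: s = 47+8 = 55
m=5,n=0: s = 55+5 = 60
m=5,n=1: s = 60+6 = 66
m=5,n=2: s = 66+7 = 73
m=5,n=3: s = 73+8 = 81
m=5,n=4: s = 81+9 = 90
m=6,n=0: s = 90+6 = 96
m=6,n=1: s = 96+7 = 103
m=6,n=2: s = 103+8 = 111
m=6,n=3: s = 111+9 = 120
m=6,n=4: s = 120+10 = 130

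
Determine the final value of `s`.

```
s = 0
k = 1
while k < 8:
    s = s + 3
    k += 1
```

21

k=1: s = 0+3 = 3
k=2: s = 3+3 = 6
k=3: s = 6+3 = 9
k=4: s = 9+3 = 12
k=5: s = 12+3 = 15
k=6: s = 15+3 = 18
k=7: s = 18+3 = 21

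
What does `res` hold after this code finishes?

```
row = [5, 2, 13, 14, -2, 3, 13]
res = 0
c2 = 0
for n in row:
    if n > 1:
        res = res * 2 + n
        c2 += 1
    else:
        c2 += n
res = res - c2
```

n=5: >1, res = 0*2+5 = 5; c2=1
n=2: >1, res = 5*2+2 = 12; c2=2
n=13: >1, res = 12*2+13 = 37; c2=3
n=14: >1, res = 37*2+14 = 88; c2=4
n=-2: not >1; c2=2
n=3: >1, res = 88*2+3 = 179; c2=3
n=13: >1, res = 179*2+13 = 371; c2=4
res-c2 = 371-4 = 367

367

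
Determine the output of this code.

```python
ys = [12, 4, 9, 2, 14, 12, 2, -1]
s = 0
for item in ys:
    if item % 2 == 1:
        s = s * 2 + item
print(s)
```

item=12: not odd
item=4: not odd
item=9: odd, s = 0*2+9 = 9
item=2: not odd
item=14: not odd
item=12: not odd
item=2: not odd
item=-1: odd, s = 9*2+(-1) = 17

17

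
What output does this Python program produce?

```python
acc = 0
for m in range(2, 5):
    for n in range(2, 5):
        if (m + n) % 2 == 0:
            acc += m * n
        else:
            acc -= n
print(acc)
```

33

m=2,n=2: even sum, acc = 0+4 = 4
m=2,n=3: odd sum, acc = 4-3 = 1
m=2,n=4: even sum, acc = 1+8 = 9
m=3,n=2: odd sum, acc = 9-2 = 7
m=3,n=3: even sum, acc = 7+9 = 16
m=3,n=4: odd sum, acc = 16-4 = 12
m=4,n=2: even sum, acc = 12+8 = 20
m=4,n=3: odd sum, acc = 20-3 = 17
m=4,n=4: even sum, acc = 17+16 = 33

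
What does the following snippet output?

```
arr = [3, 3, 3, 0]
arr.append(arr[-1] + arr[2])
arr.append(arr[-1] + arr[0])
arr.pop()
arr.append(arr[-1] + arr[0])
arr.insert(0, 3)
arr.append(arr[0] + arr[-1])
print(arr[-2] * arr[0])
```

append arr[-1]+arr[2] = 0+3 = 3 → [3, 3, 3, 0, 3]
append arr[-1]+arr[0] = 3+3 = 6 → [3, 3, 3, 0, 3, 6]
pop() removes 6 → [3, 3, 3, 0, 3]
append arr[-1]+arr[0] = 3+3 = 6 → [3, 3, 3, 0, 3, 6]
insert 3 at 0 → [3, 3, 3, 3, 0, 3, 6]
append arr[0]+arr[-1] = 3+6 = 9 → [3, 3, 3, 3, 0, 3, 6, 9]
arr[-2]*arr[0] = 6*3 = 18

18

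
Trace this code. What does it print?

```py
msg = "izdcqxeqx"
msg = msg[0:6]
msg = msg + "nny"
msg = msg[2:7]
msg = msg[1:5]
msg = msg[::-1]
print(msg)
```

nxqc

slice [0:6] → 'izdcqx'
+ 'nny' → 'izdcqxnny'
slice [2:7] → 'dcqxn'
slice [1:5] → 'cqxn'
reverse → 'nxqc'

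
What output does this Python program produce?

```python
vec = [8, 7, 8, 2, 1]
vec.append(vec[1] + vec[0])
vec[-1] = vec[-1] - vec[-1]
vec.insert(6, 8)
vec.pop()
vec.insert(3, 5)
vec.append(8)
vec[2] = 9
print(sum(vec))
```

40

append vec[1]+vec[0] = 7+8 = 15 → [8, 7, 8, 2, 1, 15]
vec[-1] = vec[-1]-vec[-1] = 15-15 = 0 → [8, 7, 8, 2, 1, 0]
insert 8 at 6 → [8, 7, 8, 2, 1, 0, 8]
pop() removes 8 → [8, 7, 8, 2, 1, 0]
insert 5 at 3 → [8, 7, 8, 5, 2, 1, 0]
append 8 → [8, 7, 8, 5, 2, 1, 0, 8]
vec[2] = 9 → [8, 7, 9, 5, 2, 1, 0, 8]
sum = 40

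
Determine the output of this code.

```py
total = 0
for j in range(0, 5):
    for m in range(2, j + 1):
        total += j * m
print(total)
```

55

j=2,m=2: total = 0+4 = 4
j=3,m=2: total = 4+6 = 10
j=3,m=3: total = 10+9 = 19
j=4,m=2: total = 19+8 = 27
j=4,m=3: total = 27+12 = 39
j=4,m=4: total = 39+16 = 55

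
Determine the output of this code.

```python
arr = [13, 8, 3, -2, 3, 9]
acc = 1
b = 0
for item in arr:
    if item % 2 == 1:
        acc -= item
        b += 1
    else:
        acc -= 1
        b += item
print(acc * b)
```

item=13: odd, acc = 1-13 = -12; b=1
item=8: not odd, acc = (-12)-1 = -13; b=9
item=3: odd, acc = (-13)-3 = -16; b=10
item=-2: not odd, acc = (-16)-1 = -17; b=8
item=3: odd, acc = (-17)-3 = -20; b=9
item=9: odd, acc = (-20)-9 = -29; b=10
acc*b = (-29)*10 = -290

-290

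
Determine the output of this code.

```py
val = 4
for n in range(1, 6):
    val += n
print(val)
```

n=1: val = 4+1 = 5
n=2: val = 5+2 = 7
n=3: val = 7+3 = 10
n=4: val = 10+4 = 14
n=5: val = 14+5 = 19

19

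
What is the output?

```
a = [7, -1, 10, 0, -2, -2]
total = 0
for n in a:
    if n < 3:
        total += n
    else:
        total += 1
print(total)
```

n=7: not <3, total = 0+1 = 1
n=-1: <3, total = 1+(-1) = 0
n=10: not <3, total = 0+1 = 1
n=0: <3, total = 1+0 = 1
n=-2: <3, total = 1+(-2) = -1
n=-2: <3, total = (-1)+(-2) = -3

-3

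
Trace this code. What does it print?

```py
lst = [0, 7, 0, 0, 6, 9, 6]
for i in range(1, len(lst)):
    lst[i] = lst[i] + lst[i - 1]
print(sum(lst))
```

i=1: lst[1] = 7+0 = 7 → [0, 7, 0, 0, 6, 9, 6]
i=2: lst[2] = 0+7 = 7 → [0, 7, 7, 0, 6, 9, 6]
i=3: lst[3] = 0+7 = 7 → [0, 7, 7, 7, 6, 9, 6]
i=4: lst[4] = 6+7 = 13 → [0, 7, 7, 7, 13, 9, 6]
i=5: lst[5] = 9+13 = 22 → [0, 7, 7, 7, 13, 22, 6]
i=6: lst[6] = 6+22 = 28 → [0, 7, 7, 7, 13, 22, 28]
sum = 84

84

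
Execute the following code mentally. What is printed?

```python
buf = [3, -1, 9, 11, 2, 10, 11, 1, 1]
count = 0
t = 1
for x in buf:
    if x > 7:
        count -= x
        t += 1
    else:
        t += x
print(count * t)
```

x=3: not >7; t=4
x=-1: not >7; t=3
x=9: >7, count = 0-9 = -9; t=4
x=11: >7, count = (-9)-11 = -20; t=5
x=2: not >7; t=7
x=10: >7, count = (-20)-10 = -30; t=8
x=11: >7, count = (-30)-11 = -41; t=9
x=1: not >7; t=10
x=1: not >7; t=11
count*t = (-41)*11 = -451

-451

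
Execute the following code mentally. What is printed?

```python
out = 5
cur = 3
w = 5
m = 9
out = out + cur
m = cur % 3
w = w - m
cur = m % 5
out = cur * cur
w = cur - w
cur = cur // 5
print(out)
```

out = 5+3 = 8
m = 3%3 = 0
w = 5-0 = 5
cur = 0%5 = 0
out = 0*0 = 0
w = 0-5 = -5
cur = 0//5 = 0

0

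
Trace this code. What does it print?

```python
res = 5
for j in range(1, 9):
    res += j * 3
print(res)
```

j=1: res = 5+1*3 = 8
j=2: res = 8+2*3 = 14
j=3: res = 14+3*3 = 23
j=4: res = 23+4*3 = 35
j=5: res = 35+5*3 = 50
j=6: res = 50+6*3 = 68
j=7: res = 68+7*3 = 89
j=8: res = 89+8*3 = 113

113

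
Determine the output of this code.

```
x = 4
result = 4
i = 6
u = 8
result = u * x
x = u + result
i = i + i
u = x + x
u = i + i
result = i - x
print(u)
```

24

result = 8*4 = 32
x = 8+32 = 40
i = 6+6 = 12
u = 40+40 = 80
u = 12+12 = 24
result = 12-40 = -28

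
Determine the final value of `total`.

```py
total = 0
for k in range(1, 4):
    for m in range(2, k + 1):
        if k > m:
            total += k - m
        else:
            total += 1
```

k=2,m=2: not 2>2, total = 0+1 = 1
k=3,m=2: 3>2, total = 1+1 = 2
k=3,m=3: not 3>3, total = 2+1 = 3

3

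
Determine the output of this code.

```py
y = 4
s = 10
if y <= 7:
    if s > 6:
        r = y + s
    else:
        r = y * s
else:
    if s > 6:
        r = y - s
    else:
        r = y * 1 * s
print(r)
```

14

y=4, s=10
y <= 7 is True; s > 6 is True
→ r = y + s = 14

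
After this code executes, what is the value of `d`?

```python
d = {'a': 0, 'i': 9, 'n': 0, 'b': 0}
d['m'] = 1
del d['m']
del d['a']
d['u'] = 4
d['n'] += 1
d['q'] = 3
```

d['m'] = 1 → {'a': 0, 'i': 9, 'n': 0, 'b': 0, 'm': 1}
del 'm' → {'a': 0, 'i': 9, 'n': 0, 'b': 0}
del 'a' → {'i': 9, 'n': 0, 'b': 0}
d['u'] = 4 → {'i': 9, 'n': 0, 'b': 0, 'u': 4}
d['n'] = 0+1 = 1 → {'i': 9, 'n': 1, 'b': 0, 'u': 4}
d['q'] = 3 → {'i': 9, 'n': 1, 'b': 0, 'u': 4, 'q': 3}

{'i': 9, 'n': 1, 'b': 0, 'u': 4, 'q': 3}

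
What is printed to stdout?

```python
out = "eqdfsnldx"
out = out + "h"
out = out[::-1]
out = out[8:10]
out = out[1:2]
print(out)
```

e

+ 'h' → 'eqdfsnldxh'
reverse → 'hxdlnsfdqe'
slice [8:10] → 'qe'
slice [1:2] → 'e'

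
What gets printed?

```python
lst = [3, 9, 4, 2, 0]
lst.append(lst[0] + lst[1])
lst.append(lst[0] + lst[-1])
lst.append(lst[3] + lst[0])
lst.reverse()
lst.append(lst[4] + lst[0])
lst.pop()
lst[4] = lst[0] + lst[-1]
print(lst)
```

[5, 15, 12, 0, 8, 4, 9, 3]

append lst[0]+lst[1] = 3+9 = 12 → [3, 9, 4, 2, 0, 12]
append lst[0]+lst[-1] = 3+12 = 15 → [3, 9, 4, 2, 0, 12, 15]
append lst[3]+lst[0] = 2+3 = 5 → [3, 9, 4, 2, 0, 12, 15, 5]
reverse → [5, 15, 12, 0, 2, 4, 9, 3]
append lst[4]+lst[0] = 2+5 = 7 → [5, 15, 12, 0, 2, 4, 9, 3, 7]
pop() removes 7 → [5, 15, 12, 0, 2, 4, 9, 3]
lst[4] = lst[0]+lst[-1] = 5+3 = 8 → [5, 15, 12, 0, 8, 4, 9, 3]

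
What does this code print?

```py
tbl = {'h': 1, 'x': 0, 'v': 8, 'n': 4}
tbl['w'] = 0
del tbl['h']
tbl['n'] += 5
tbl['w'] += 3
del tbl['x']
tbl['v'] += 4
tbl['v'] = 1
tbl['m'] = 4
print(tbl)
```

tbl['w'] = 0 → {'h': 1, 'x': 0, 'v': 8, 'n': 4, 'w': 0}
del 'h' → {'x': 0, 'v': 8, 'n': 4, 'w': 0}
tbl['n'] = 4+5 = 9 → {'x': 0, 'v': 8, 'n': 9, 'w': 0}
tbl['w'] = 0+3 = 3 → {'x': 0, 'v': 8, 'n': 9, 'w': 3}
del 'x' → {'v': 8, 'n': 9, 'w': 3}
tbl['v'] = 8+4 = 12 → {'v': 12, 'n': 9, 'w': 3}
tbl['v'] = 1 → {'v': 1, 'n': 9, 'w': 3}
tbl['m'] = 4 → {'v': 1, 'n': 9, 'w': 3, 'm': 4}

{'v': 1, 'n': 9, 'w': 3, 'm': 4}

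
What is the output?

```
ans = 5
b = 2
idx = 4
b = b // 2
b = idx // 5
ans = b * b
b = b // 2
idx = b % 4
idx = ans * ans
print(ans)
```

0

b = 2//2 = 1
b = 4//5 = 0
ans = 0*0 = 0
b = 0//2 = 0
idx = 0%4 = 0
idx = 0*0 = 0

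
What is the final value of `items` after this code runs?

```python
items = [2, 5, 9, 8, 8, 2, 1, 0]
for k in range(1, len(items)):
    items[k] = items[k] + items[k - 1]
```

[2, 7, 16, 24, 32, 34, 35, 35]

k=1: items[1] = 5+2 = 7 → [2, 7, 9, 8, 8, 2, 1, 0]
k=2: items[2] = 9+7 = 16 → [2, 7, 16, 8, 8, 2, 1, 0]
k=3: items[3] = 8+16 = 24 → [2, 7, 16, 24, 8, 2, 1, 0]
k=4: items[4] = 8+24 = 32 → [2, 7, 16, 24, 32, 2, 1, 0]
k=5: items[5] = 2+32 = 34 → [2, 7, 16, 24, 32, 34, 1, 0]
k=6: items[6] = 1+34 = 35 → [2, 7, 16, 24, 32, 34, 35, 0]
k=7: items[7] = 0+35 = 35 → [2, 7, 16, 24, 32, 34, 35, 35]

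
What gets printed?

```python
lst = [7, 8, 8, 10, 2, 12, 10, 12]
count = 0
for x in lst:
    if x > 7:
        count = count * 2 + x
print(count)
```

x=7: not >7
x=8: >7, count = 0*2+8 = 8
x=8: >7, count = 8*2+8 = 24
x=10: >7, count = 24*2+10 = 58
x=2: not >7
x=12: >7, count = 58*2+12 = 128
x=10: >7, count = 128*2+10 = 266
x=12: >7, count = 266*2+12 = 544

544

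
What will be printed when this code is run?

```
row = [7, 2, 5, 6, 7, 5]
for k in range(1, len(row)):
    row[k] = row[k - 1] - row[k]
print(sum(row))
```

-25

k=1: row[1] = 7-2 = 5 → [7, 5, 5, 6, 7, 5]
k=2: row[2] = 5-5 = 0 → [7, 5, 0, 6, 7, 5]
k=3: row[3] = 0-6 = -6 → [7, 5, 0, -6, 7, 5]
k=4: row[4] = (-6)-7 = -13 → [7, 5, 0, -6, -13, 5]
k=5: row[5] = (-13)-5 = -18 → [7, 5, 0, -6, -13, -18]
sum = -25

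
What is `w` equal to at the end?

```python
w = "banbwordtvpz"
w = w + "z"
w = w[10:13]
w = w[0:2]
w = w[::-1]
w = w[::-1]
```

'pz'

+ 'z' → 'banbwordtvpzz'
slice [10:13] → 'pzz'
slice [0:2] → 'pz'
reverse → 'zp'
reverse → 'pz'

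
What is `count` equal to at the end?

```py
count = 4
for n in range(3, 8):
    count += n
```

29

n=3: count = 4+3 = 7
n=4: count = 7+4 = 11
n=5: count = 11+5 = 16
n=6: count = 16+6 = 22
n=7: count = 22+7 = 29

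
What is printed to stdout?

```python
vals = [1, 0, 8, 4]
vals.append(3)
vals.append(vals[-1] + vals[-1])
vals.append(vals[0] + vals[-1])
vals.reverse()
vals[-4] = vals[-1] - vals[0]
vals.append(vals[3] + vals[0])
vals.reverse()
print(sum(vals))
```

20

append 3 → [1, 0, 8, 4, 3]
append vals[-1]+vals[-1] = 3+3 = 6 → [1, 0, 8, 4, 3, 6]
append vals[0]+vals[-1] = 1+6 = 7 → [1, 0, 8, 4, 3, 6, 7]
reverse → [7, 6, 3, 4, 8, 0, 1]
vals[-4] = vals[-1]-vals[0] = 1-7 = -6 → [7, 6, 3, -6, 8, 0, 1]
append vals[3]+vals[0] = (-6)+7 = 1 → [7, 6, 3, -6, 8, 0, 1, 1]
reverse → [1, 1, 0, 8, -6, 3, 6, 7]
sum = 20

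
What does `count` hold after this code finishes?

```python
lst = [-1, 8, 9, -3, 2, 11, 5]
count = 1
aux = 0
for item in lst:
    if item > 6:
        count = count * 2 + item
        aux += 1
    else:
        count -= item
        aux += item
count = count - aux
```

68

item=-1: not >6, count = 1-(-1) = 2; aux=-1
item=8: >6, count = 2*2+8 = 12; aux=0
item=9: >6, count = 12*2+9 = 33; aux=1
item=-3: not >6, count = 33-(-3) = 36; aux=-2
item=2: not >6, count = 36-2 = 34; aux=0
item=11: >6, count = 34*2+11 = 79; aux=1
item=5: not >6, count = 79-5 = 74; aux=6
count-aux = 74-6 = 68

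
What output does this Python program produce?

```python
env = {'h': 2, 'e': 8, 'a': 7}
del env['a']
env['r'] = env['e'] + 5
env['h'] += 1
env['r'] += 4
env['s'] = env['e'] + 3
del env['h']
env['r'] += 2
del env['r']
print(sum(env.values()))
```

del 'a' → {'h': 2, 'e': 8}
env['r'] = env['e']+5 = 13 → {'h': 2, 'e': 8, 'r': 13}
env['h'] = 2+1 = 3 → {'h': 3, 'e': 8, 'r': 13}
env['r'] = 13+4 = 17 → {'h': 3, 'e': 8, 'r': 17}
env['s'] = env['e']+3 = 11 → {'h': 3, 'e': 8, 'r': 17, 's': 11}
del 'h' → {'e': 8, 'r': 17, 's': 11}
env['r'] = 17+2 = 19 → {'e': 8, 'r': 19, 's': 11}
del 'r' → {'e': 8, 's': 11}
sum of values = 19

19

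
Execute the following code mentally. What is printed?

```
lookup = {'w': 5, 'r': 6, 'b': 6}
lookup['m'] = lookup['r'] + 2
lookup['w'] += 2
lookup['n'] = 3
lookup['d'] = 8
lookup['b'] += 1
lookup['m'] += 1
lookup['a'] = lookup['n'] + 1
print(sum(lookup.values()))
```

44

lookup['m'] = lookup['r']+2 = 8 → {'w': 5, 'r': 6, 'b': 6, 'm': 8}
lookup['w'] = 5+2 = 7 → {'w': 7, 'r': 6, 'b': 6, 'm': 8}
lookup['n'] = 3 → {'w': 7, 'r': 6, 'b': 6, 'm': 8, 'n': 3}
lookup['d'] = 8 → {'w': 7, 'r': 6, 'b': 6, 'm': 8, 'n': 3, 'd': 8}
lookup['b'] = 6+1 = 7 → {'w': 7, 'r': 6, 'b': 7, 'm': 8, 'n': 3, 'd': 8}
lookup['m'] = 8+1 = 9 → {'w': 7, 'r': 6, 'b': 7, 'm': 9, 'n': 3, 'd': 8}
lookup['a'] = lookup['n']+1 = 4 → {'w': 7, 'r': 6, 'b': 7, 'm': 9, 'n': 3, 'd': 8, 'a': 4}
sum of values = 44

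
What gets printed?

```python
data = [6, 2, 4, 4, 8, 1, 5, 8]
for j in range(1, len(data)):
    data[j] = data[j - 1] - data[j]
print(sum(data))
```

j=1: data[1] = 6-2 = 4 → [6, 4, 4, 4, 8, 1, 5, 8]
j=2: data[2] = 4-4 = 0 → [6, 4, 0, 4, 8, 1, 5, 8]
j=3: data[3] = 0-4 = -4 → [6, 4, 0, -4, 8, 1, 5, 8]
j=4: data[4] = (-4)-8 = -12 → [6, 4, 0, -4, -12, 1, 5, 8]
j=5: data[5] = (-12)-1 = -13 → [6, 4, 0, -4, -12, -13, 5, 8]
j=6: data[6] = (-13)-5 = -18 → [6, 4, 0, -4, -12, -13, -18, 8]
j=7: data[7] = (-18)-8 = -26 → [6, 4, 0, -4, -12, -13, -18, -26]
sum = -63

-63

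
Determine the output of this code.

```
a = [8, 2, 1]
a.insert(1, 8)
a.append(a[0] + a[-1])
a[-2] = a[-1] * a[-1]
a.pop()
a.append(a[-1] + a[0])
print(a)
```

[8, 8, 2, 81, 89]

insert 8 at 1 → [8, 8, 2, 1]
append a[0]+a[-1] = 8+1 = 9 → [8, 8, 2, 1, 9]
a[-2] = a[-1]*a[-1] = 9*9 = 81 → [8, 8, 2, 81, 9]
pop() removes 9 → [8, 8, 2, 81]
append a[-1]+a[0] = 81+8 = 89 → [8, 8, 2, 81, 89]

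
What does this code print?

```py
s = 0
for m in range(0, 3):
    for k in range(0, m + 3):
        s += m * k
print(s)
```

m=0,k=0: s = 0+0 = 0
m=0,k=1: s = 0+0 = 0
m=0,k=2: s = 0+0 = 0
m=1,k=0: s = 0+0 = 0
m=1,k=1: s = 0+1 = 1
m=1,k=2: s = 1+2 = 3
m=1,k=3: s = 3+3 = 6
m=2,k=0: s = 6+0 = 6
m=2,k=1: s = 6+2 = 8
m=2,k=2: s = 8+4 = 12
m=2,k=3: s = 12+6 = 18
m=2,k=4: s = 18+8 = 26

26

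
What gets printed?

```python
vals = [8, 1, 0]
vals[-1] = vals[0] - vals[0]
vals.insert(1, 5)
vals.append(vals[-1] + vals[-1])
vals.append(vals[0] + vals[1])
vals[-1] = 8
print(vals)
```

[8, 5, 1, 0, 0, 8]

vals[-1] = vals[0]-vals[0] = 8-8 = 0 → [8, 1, 0]
insert 5 at 1 → [8, 5, 1, 0]
append vals[-1]+vals[-1] = 0+0 = 0 → [8, 5, 1, 0, 0]
append vals[0]+vals[1] = 8+5 = 13 → [8, 5, 1, 0, 0, 13]
vals[-1] = 8 → [8, 5, 1, 0, 0, 8]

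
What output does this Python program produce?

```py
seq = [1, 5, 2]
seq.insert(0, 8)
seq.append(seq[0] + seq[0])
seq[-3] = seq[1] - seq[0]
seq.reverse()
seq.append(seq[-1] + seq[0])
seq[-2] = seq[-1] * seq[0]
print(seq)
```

insert 8 at 0 → [8, 1, 5, 2]
append seq[0]+seq[0] = 8+8 = 16 → [8, 1, 5, 2, 16]
seq[-3] = seq[1]-seq[0] = 1-8 = -7 → [8, 1, -7, 2, 16]
reverse → [16, 2, -7, 1, 8]
append seq[-1]+seq[0] = 8+16 = 24 → [16, 2, -7, 1, 8, 24]
seq[-2] = seq[-1]*seq[0] = 24*16 = 384 → [16, 2, -7, 1, 384, 24]

[16, 2, -7, 1, 384, 24]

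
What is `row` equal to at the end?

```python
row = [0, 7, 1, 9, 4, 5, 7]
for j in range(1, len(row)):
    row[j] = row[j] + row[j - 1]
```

j=1: row[1] = 7+0 = 7 → [0, 7, 1, 9, 4, 5, 7]
j=2: row[2] = 1+7 = 8 → [0, 7, 8, 9, 4, 5, 7]
j=3: row[3] = 9+8 = 17 → [0, 7, 8, 17, 4, 5, 7]
j=4: row[4] = 4+17 = 21 → [0, 7, 8, 17, 21, 5, 7]
j=5: row[5] = 5+21 = 26 → [0, 7, 8, 17, 21, 26, 7]
j=6: row[6] = 7+26 = 33 → [0, 7, 8, 17, 21, 26, 33]

[0, 7, 8, 17, 21, 26, 33]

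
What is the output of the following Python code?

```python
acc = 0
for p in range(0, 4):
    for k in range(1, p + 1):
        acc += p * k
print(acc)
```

25

p=1,k=1: acc = 0+1 = 1
p=2,k=1: acc = 1+2 = 3
p=2,k=2: acc = 3+4 = 7
p=3,k=1: acc = 7+3 = 10
p=3,k=2: acc = 10+6 = 16
p=3,k=3: acc = 16+9 = 25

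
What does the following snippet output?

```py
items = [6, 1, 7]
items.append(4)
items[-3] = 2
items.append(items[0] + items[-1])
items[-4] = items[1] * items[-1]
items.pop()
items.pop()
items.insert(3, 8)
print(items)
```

append 4 → [6, 1, 7, 4]
items[-3] = 2 → [6, 2, 7, 4]
append items[0]+items[-1] = 6+4 = 10 → [6, 2, 7, 4, 10]
items[-4] = items[1]*items[-1] = 2*10 = 20 → [6, 20, 7, 4, 10]
pop() removes 10 → [6, 20, 7, 4]
pop() removes 4 → [6, 20, 7]
insert 8 at 3 → [6, 20, 7, 8]

[6, 20, 7, 8]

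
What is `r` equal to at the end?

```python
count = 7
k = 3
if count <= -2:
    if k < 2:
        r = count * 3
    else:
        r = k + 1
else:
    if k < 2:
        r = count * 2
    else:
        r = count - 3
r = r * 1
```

4

count=7, k=3
count <= -2 is False; k < 2 is False
→ r = count - 3 = 4
r = 4*1 = 4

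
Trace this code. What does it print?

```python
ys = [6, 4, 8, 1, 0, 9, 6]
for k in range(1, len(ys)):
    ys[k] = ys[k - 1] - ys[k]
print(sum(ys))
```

k=1: ys[1] = 6-4 = 2 → [6, 2, 8, 1, 0, 9, 6]
k=2: ys[2] = 2-8 = -6 → [6, 2, -6, 1, 0, 9, 6]
k=3: ys[3] = (-6)-1 = -7 → [6, 2, -6, -7, 0, 9, 6]
k=4: ys[4] = (-7)-0 = -7 → [6, 2, -6, -7, -7, 9, 6]
k=5: ys[5] = (-7)-9 = -16 → [6, 2, -6, -7, -7, -16, 6]
k=6: ys[6] = (-16)-6 = -22 → [6, 2, -6, -7, -7, -16, -22]
sum = -50

-50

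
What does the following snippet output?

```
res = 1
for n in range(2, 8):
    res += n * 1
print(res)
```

28

n=2: res = 1+2*1 = 3
n=3: res = 3+3*1 = 6
n=4: res = 6+4*1 = 10
n=5: res = 10+5*1 = 15
n=6: res = 15+6*1 = 21
n=7: res = 21+7*1 = 28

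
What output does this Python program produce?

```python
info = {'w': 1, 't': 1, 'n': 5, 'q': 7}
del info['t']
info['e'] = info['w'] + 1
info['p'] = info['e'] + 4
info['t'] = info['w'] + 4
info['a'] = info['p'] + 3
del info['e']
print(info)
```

del 't' → {'w': 1, 'n': 5, 'q': 7}
info['e'] = info['w']+1 = 2 → {'w': 1, 'n': 5, 'q': 7, 'e': 2}
info['p'] = info['e']+4 = 6 → {'w': 1, 'n': 5, 'q': 7, 'e': 2, 'p': 6}
info['t'] = info['w']+4 = 5 → {'w': 1, 'n': 5, 'q': 7, 'e': 2, 'p': 6, 't': 5}
info['a'] = info['p']+3 = 9 → {'w': 1, 'n': 5, 'q': 7, 'e': 2, 'p': 6, 't': 5, 'a': 9}
del 'e' → {'w': 1, 'n': 5, 'q': 7, 'p': 6, 't': 5, 'a': 9}

{'w': 1, 'n': 5, 'q': 7, 'p': 6, 't': 5, 'a': 9}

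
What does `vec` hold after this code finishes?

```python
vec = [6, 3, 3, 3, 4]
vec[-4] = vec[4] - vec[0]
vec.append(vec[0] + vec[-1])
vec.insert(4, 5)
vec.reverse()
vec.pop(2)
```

vec[-4] = vec[4]-vec[0] = 4-6 = -2 → [6, -2, 3, 3, 4]
append vec[0]+vec[-1] = 6+4 = 10 → [6, -2, 3, 3, 4, 10]
insert 5 at 4 → [6, -2, 3, 3, 5, 4, 10]
reverse → [10, 4, 5, 3, 3, -2, 6]
pop(2) removes 5 → [10, 4, 3, 3, -2, 6]

[10, 4, 3, 3, -2, 6]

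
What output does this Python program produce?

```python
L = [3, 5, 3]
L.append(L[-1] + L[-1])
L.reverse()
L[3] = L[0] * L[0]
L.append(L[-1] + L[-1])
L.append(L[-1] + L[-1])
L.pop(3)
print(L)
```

[6, 3, 5, 72, 144]

append L[-1]+L[-1] = 3+3 = 6 → [3, 5, 3, 6]
reverse → [6, 3, 5, 3]
L[3] = L[0]*L[0] = 6*6 = 36 → [6, 3, 5, 36]
append L[-1]+L[-1] = 36+36 = 72 → [6, 3, 5, 36, 72]
append L[-1]+L[-1] = 72+72 = 144 → [6, 3, 5, 36, 72, 144]
pop(3) removes 36 → [6, 3, 5, 72, 144]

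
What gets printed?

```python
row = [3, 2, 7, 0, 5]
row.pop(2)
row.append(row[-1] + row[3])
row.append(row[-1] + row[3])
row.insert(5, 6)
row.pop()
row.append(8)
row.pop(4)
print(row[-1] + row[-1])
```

16

pop(2) removes 7 → [3, 2, 0, 5]
append row[-1]+row[3] = 5+5 = 10 → [3, 2, 0, 5, 10]
append row[-1]+row[3] = 10+5 = 15 → [3, 2, 0, 5, 10, 15]
insert 6 at 5 → [3, 2, 0, 5, 10, 6, 15]
pop() removes 15 → [3, 2, 0, 5, 10, 6]
append 8 → [3, 2, 0, 5, 10, 6, 8]
pop(4) removes 10 → [3, 2, 0, 5, 6, 8]
row[-1]+row[-1] = 8+8 = 16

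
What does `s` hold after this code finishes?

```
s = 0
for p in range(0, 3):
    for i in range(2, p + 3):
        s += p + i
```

24

p=0,i=2: s = 0+2 = 2
p=1,i=2: s = 2+3 = 5
p=1,i=3: s = 5+4 = 9
p=2,i=2: s = 9+4 = 13
p=2,i=3: s = 13+5 = 18
p=2,i=4: s = 18+6 = 24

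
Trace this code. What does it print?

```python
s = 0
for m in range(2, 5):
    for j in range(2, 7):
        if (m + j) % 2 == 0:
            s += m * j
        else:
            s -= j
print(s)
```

68

m=2,j=2: even sum, s = 0+4 = 4
m=2,j=3: odd sum, s = 4-3 = 1
m=2,j=4: even sum, s = 1+8 = 9
m=2,j=5: odd sum, s = 9-5 = 4
m=2,j=6: even sum, s = 4+12 = 16
m=3,j=2: odd sum, s = 16-2 = 14
m=3,j=3: even sum, s = 14+9 = 23
m=3,j=4: odd sum, s = 23-4 = 19
m=3,j=5: even sum, s = 19+15 = 34
m=3,j=6: odd sum, s = 34-6 = 28
m=4,j=2: even sum, s = 28+8 = 36
m=4,j=3: odd sum, s = 36-3 = 33
m=4,j=4: even sum, s = 33+16 = 49
m=4,j=5: odd sum, s = 49-5 = 44
m=4,j=6: even sum, s = 44+24 = 68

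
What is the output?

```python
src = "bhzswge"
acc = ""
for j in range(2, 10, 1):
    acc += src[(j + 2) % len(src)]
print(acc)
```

wgebhzsw

j=2: add src[4]='w' → 'w'
j=3: add src[5]='g' → 'wg'
j=4: add src[6]='e' → 'wge'
j=5: add src[0]='b' → 'wgeb'
j=6: add src[1]='h' → 'wgebh'
j=7: add src[2]='z' → 'wgebhz'
j=8: add src[3]='s' → 'wgebhzs'
j=9: add src[4]='w' → 'wgebhzsw'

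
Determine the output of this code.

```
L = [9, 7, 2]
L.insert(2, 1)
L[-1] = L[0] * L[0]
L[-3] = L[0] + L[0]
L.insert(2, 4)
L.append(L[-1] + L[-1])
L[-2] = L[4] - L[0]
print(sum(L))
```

insert 1 at 2 → [9, 7, 1, 2]
L[-1] = L[0]*L[0] = 9*9 = 81 → [9, 7, 1, 81]
L[-3] = L[0]+L[0] = 9+9 = 18 → [9, 18, 1, 81]
insert 4 at 2 → [9, 18, 4, 1, 81]
append L[-1]+L[-1] = 81+81 = 162 → [9, 18, 4, 1, 81, 162]
L[-2] = L[4]-L[0] = 81-9 = 72 → [9, 18, 4, 1, 72, 162]
sum = 266

266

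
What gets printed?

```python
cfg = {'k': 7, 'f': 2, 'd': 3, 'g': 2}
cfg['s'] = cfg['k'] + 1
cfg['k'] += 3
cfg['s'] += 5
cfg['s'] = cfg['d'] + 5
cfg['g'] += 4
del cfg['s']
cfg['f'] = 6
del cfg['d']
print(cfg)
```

cfg['s'] = cfg['k']+1 = 8 → {'k': 7, 'f': 2, 'd': 3, 'g': 2, 's': 8}
cfg['k'] = 7+3 = 10 → {'k': 10, 'f': 2, 'd': 3, 'g': 2, 's': 8}
cfg['s'] = 8+5 = 13 → {'k': 10, 'f': 2, 'd': 3, 'g': 2, 's': 13}
cfg['s'] = cfg['d']+5 = 8 → {'k': 10, 'f': 2, 'd': 3, 'g': 2, 's': 8}
cfg['g'] = 2+4 = 6 → {'k': 10, 'f': 2, 'd': 3, 'g': 6, 's': 8}
del 's' → {'k': 10, 'f': 2, 'd': 3, 'g': 6}
cfg['f'] = 6 → {'k': 10, 'f': 6, 'd': 3, 'g': 6}
del 'd' → {'k': 10, 'f': 6, 'g': 6}

{'k': 10, 'f': 6, 'g': 6}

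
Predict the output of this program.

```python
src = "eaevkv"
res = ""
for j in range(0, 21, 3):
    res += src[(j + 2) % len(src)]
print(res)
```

j=0: add src[2]='e' → 'e'
j=3: add src[5]='v' → 'ev'
j=6: add src[2]='e' → 'eve'
j=9: add src[5]='v' → 'evev'
j=12: add src[2]='e' → 'eveve'
j=15: add src[5]='v' → 'evevev'
j=18: add src[2]='e' → 'eveveve'

eveveve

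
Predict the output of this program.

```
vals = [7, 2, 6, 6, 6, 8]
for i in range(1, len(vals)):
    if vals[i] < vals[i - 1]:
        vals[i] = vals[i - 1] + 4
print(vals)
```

[7, 11, 15, 19, 23, 27]

i=1: 2<7, vals[1] = 7+4 = 11 → [7, 11, 6, 6, 6, 8]
i=2: 6<11, vals[2] = 11+4 = 15 → [7, 11, 15, 6, 6, 8]
i=3: 6<15, vals[3] = 15+4 = 19 → [7, 11, 15, 19, 6, 8]
i=4: 6<19, vals[4] = 19+4 = 23 → [7, 11, 15, 19, 23, 8]
i=5: 8<23, vals[5] = 23+4 = 27 → [7, 11, 15, 19, 23, 27]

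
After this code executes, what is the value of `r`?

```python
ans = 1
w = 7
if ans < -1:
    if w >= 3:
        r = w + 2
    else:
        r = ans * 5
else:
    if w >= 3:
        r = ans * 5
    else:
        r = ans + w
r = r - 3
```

ans=1, w=7
ans < -1 is False; w >= 3 is True
→ r = ans * 5 = 5
r = 5-3 = 2

2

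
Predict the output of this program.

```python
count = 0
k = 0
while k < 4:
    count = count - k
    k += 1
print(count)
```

k=0: count = 0-0 = 0
k=1: count = 0-1 = -1
k=2: count = (-1)-2 = -3
k=3: count = (-3)-3 = -6

-6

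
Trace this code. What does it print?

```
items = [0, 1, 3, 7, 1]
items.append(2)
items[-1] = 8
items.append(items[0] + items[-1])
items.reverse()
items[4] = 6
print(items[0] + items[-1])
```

append 2 → [0, 1, 3, 7, 1, 2]
items[-1] = 8 → [0, 1, 3, 7, 1, 8]
append items[0]+items[-1] = 0+8 = 8 → [0, 1, 3, 7, 1, 8, 8]
reverse → [8, 8, 1, 7, 3, 1, 0]
items[4] = 6 → [8, 8, 1, 7, 6, 1, 0]
items[0]+items[-1] = 8+0 = 8

8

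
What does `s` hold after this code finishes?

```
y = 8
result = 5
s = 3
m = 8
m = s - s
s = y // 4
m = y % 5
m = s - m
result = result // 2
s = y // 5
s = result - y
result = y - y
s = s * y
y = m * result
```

-48

m = 3-3 = 0
s = 8//4 = 2
m = 8%5 = 3
m = 2-3 = -1
result = 5//2 = 2
s = 8//5 = 1
s = 2-8 = -6
result = 8-8 = 0
s = (-6)*8 = -48
y = (-1)*0 = 0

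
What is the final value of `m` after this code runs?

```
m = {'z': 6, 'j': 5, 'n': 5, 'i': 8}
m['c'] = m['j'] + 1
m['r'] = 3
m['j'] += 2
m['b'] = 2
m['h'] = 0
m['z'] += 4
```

{'z': 10, 'j': 7, 'n': 5, 'i': 8, 'c': 6, 'r': 3, 'b': 2, 'h': 0}

m['c'] = m['j']+1 = 6 → {'z': 6, 'j': 5, 'n': 5, 'i': 8, 'c': 6}
m['r'] = 3 → {'z': 6, 'j': 5, 'n': 5, 'i': 8, 'c': 6, 'r': 3}
m['j'] = 5+2 = 7 → {'z': 6, 'j': 7, 'n': 5, 'i': 8, 'c': 6, 'r': 3}
m['b'] = 2 → {'z': 6, 'j': 7, 'n': 5, 'i': 8, 'c': 6, 'r': 3, 'b': 2}
m['h'] = 0 → {'z': 6, 'j': 7, 'n': 5, 'i': 8, 'c': 6, 'r': 3, 'b': 2, 'h': 0}
m['z'] = 6+4 = 10 → {'z': 10, 'j': 7, 'n': 5, 'i': 8, 'c': 6, 'r': 3, 'b': 2, 'h': 0}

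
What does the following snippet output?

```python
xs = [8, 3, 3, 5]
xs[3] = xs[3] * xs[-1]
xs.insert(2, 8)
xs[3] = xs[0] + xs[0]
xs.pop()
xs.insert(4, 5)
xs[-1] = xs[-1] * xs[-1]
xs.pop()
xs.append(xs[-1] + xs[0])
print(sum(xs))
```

59

xs[3] = xs[3]*xs[-1] = 5*5 = 25 → [8, 3, 3, 25]
insert 8 at 2 → [8, 3, 8, 3, 25]
xs[3] = xs[0]+xs[0] = 8+8 = 16 → [8, 3, 8, 16, 25]
pop() removes 25 → [8, 3, 8, 16]
insert 5 at 4 → [8, 3, 8, 16, 5]
xs[-1] = xs[-1]*xs[-1] = 5*5 = 25 → [8, 3, 8, 16, 25]
pop() removes 25 → [8, 3, 8, 16]
append xs[-1]+xs[0] = 16+8 = 24 → [8, 3, 8, 16, 24]
sum = 59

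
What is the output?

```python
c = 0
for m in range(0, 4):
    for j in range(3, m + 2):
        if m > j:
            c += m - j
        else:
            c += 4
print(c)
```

12

m=2,j=3: not 2>3, c = 0+4 = 4
m=3,j=3: not 3>3, c = 4+4 = 8
m=3,j=4: not 3>4, c = 8+4 = 12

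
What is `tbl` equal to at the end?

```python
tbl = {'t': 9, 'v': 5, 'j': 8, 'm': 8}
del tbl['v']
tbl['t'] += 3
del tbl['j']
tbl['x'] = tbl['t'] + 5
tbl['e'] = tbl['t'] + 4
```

del 'v' → {'t': 9, 'j': 8, 'm': 8}
tbl['t'] = 9+3 = 12 → {'t': 12, 'j': 8, 'm': 8}
del 'j' → {'t': 12, 'm': 8}
tbl['x'] = tbl['t']+5 = 17 → {'t': 12, 'm': 8, 'x': 17}
tbl['e'] = tbl['t']+4 = 16 → {'t': 12, 'm': 8, 'x': 17, 'e': 16}

{'t': 12, 'm': 8, 'x': 17, 'e': 16}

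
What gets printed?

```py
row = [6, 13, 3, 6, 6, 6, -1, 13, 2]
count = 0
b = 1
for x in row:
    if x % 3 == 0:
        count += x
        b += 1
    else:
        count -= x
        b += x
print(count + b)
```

33

x=6: %3==0, count = 0+6 = 6; b=2
x=13: not %3==0, count = 6-13 = -7; b=15
x=3: %3==0, count = (-7)+3 = -4; b=16
x=6: %3==0, count = (-4)+6 = 2; b=17
x=6: %3==0, count = 2+6 = 8; b=18
x=6: %3==0, count = 8+6 = 14; b=19
x=-1: not %3==0, count = 14-(-1) = 15; b=18
x=13: not %3==0, count = 15-13 = 2; b=31
x=2: not %3==0, count = 2-2 = 0; b=33
count+b = 0+33 = 33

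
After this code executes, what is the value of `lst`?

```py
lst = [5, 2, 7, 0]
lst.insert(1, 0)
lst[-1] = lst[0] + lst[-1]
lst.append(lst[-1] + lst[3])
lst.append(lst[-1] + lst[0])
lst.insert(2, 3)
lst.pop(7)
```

[5, 0, 3, 2, 7, 5, 12]

insert 0 at 1 → [5, 0, 2, 7, 0]
lst[-1] = lst[0]+lst[-1] = 5+0 = 5 → [5, 0, 2, 7, 5]
append lst[-1]+lst[3] = 5+7 = 12 → [5, 0, 2, 7, 5, 12]
append lst[-1]+lst[0] = 12+5 = 17 → [5, 0, 2, 7, 5, 12, 17]
insert 3 at 2 → [5, 0, 3, 2, 7, 5, 12, 17]
pop(7) removes 17 → [5, 0, 3, 2, 7, 5, 12]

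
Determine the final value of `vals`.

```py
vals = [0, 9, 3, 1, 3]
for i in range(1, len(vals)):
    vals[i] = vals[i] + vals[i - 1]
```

[0, 9, 12, 13, 16]

i=1: vals[1] = 9+0 = 9 → [0, 9, 3, 1, 3]
i=2: vals[2] = 3+9 = 12 → [0, 9, 12, 1, 3]
i=3: vals[3] = 1+12 = 13 → [0, 9, 12, 13, 3]
i=4: vals[4] = 3+13 = 16 → [0, 9, 12, 13, 16]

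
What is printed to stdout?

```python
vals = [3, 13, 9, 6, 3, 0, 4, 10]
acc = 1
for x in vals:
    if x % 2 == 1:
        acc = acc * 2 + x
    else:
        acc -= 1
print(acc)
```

108

x=3: odd, acc = 1*2+3 = 5
x=13: odd, acc = 5*2+13 = 23
x=9: odd, acc = 23*2+9 = 55
x=6: not odd, acc = 55-1 = 54
x=3: odd, acc = 54*2+3 = 111
x=0: not odd, acc = 111-1 = 110
x=4: not odd, acc = 110-1 = 109
x=10: not odd, acc = 109-1 = 108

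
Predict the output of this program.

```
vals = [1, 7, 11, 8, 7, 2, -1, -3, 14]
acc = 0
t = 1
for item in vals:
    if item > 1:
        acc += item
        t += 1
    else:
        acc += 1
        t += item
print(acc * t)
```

item=1: not >1, acc = 0+1 = 1; t=2
item=7: >1, acc = 1+7 = 8; t=3
item=11: >1, acc = 8+11 = 19; t=4
item=8: >1, acc = 19+8 = 27; t=5
item=7: >1, acc = 27+7 = 34; t=6
item=2: >1, acc = 34+2 = 36; t=7
item=-1: not >1, acc = 36+1 = 37; t=6
item=-3: not >1, acc = 37+1 = 38; t=3
item=14: >1, acc = 38+14 = 52; t=4
acc*t = 52*4 = 208

208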